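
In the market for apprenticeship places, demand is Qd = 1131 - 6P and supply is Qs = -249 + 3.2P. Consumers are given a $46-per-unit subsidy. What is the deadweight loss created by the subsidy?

Pre-subsidy: 1131 - 6P = -249 + 3.2P gives P* = 150, Q* = 231.
With the rebate, buyers effectively pay Pb = Ps − 46, where Ps is the price sellers receive.
Demand in terms of Ps becomes Qd = 1131 − 6(Ps − 46) = 1407 - 6Ps. Setting this equal to supply: 1407 - 6Ps = -249 + 3.2Ps, so Ps = 180.
Buyers pay Pb = 180 − 46 = 134; Q' = -249 + 3.2·180 = 327.
The subsidy expands output by 327 − 231 = 96 past the efficient level; on those units the gap between marginal cost and willingness to pay runs from 0 up to 46.
DWL = ½ × 46 × 96 = 2208.

Deadweight loss = $2208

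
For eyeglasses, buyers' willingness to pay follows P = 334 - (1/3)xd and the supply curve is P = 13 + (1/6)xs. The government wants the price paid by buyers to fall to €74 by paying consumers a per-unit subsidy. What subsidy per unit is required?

Required subsidy s = €69 per unit

At a buyer price of 74, quantity demanded is 1002 − 3·74 = 780.
Sellers supply 780 only when they receive Ps = 13 + (1/6)·780 = 143.
s = Ps − Pb = 143 − 74 = 69.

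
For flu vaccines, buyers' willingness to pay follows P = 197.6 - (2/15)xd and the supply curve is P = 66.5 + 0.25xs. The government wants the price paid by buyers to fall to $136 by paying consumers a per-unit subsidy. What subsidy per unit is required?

Required subsidy s = $46 per unit

At a buyer price of 136, quantity demanded is 1482 − 7.5·136 = 462.
Sellers supply 462 only when they receive Ps = 66.5 + 0.25·462 = 182.
s = Ps − Pb = 182 − 136 = 46.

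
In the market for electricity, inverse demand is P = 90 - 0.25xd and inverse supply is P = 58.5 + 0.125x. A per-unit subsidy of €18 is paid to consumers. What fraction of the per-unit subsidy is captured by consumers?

Consumer share = 2/3

Pre-subsidy: 90 - 0.25x = 58.5 + 0.125x gives x* = 84 and P* = 69.
With the rebate, buyers effectively pay Pb = Ps − 18, where Ps is the price sellers receive.
On the curves, Pb = 90 - 0.25x and Ps = 58.5 + 0.125x; the wedge Ps − Pb = 18 gives 58.5 + 0.125x − (90 - 0.25x) = 18, so x' = 132.
Then Pb = 90 − 0.25·132 = 57 and Ps = 58.5 + 0.125·132 = 75.
Buyers' price falls by P* − Pb = 69 − 57 = 12; sellers' price rises by Ps − P* = 75 − 69 = 6.
So consumers capture 12/18 = 2/3 of each unit of subsidy.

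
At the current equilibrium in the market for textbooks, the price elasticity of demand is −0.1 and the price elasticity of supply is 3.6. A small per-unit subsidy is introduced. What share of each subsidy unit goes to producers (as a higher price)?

Producer share = 1/37

For a small subsidy around the equilibrium, the benefit split depends on the relative slopes, which at a point are proportional to the elasticities.
Buyer share = εs/(εs + |εd|) = 3.6/(3.6 + 0.1) = 36/37; seller share = |εd|/(εs + |εd|) = 1/37.
So producers capture 1/37 of the subsidy.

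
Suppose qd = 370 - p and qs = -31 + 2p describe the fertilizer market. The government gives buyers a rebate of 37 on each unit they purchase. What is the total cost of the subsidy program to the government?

Pre-subsidy: 370 - p = -31 + 2p gives p* = 401/3, q* = 709/3.
With the rebate, buyers effectively pay pb = ps − 37, where ps is the price sellers receive.
Demand in terms of ps becomes qd = 370 − 1(ps − 37) = 407 - ps. Setting this equal to supply: 407 - ps = -31 + 2ps, so ps = 146.
Buyers pay pb = 146 − 37 = 109; q' = -31 + 2·146 = 261.
Government outlay = subsidy × quantity = 37 × 261 = 9657.

Government cost = 9657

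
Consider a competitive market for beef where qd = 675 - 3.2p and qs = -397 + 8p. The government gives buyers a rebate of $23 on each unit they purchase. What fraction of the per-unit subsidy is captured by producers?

Pre-subsidy: 675 - 3.2p = -397 + 8p gives p* = 670/7, q* = 2581/7.
With the rebate, buyers effectively pay pb = ps − 23, where ps is the price sellers receive.
Demand in terms of ps becomes qd = 675 − 3.2(ps − 23) = 748.6 - 3.2ps. Setting this equal to supply: 748.6 - 3.2ps = -397 + 8ps, so ps = 716/7.
Buyers pay pb = 716/7 − 23 = 555/7; q' = -397 + 8·(716/7) = 2949/7.
Buyers' price falls by p* − pb = 670/7 − 555/7 = 115/7; sellers' price rises by ps − p* = 716/7 − 670/7 = 46/7.
So producers capture (46/7)/23 = 2/7 of each unit of subsidy.

Producer share = 2/7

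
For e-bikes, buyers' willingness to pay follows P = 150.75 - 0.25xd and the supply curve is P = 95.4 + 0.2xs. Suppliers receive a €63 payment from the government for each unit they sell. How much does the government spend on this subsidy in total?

Pre-subsidy: 150.75 - 0.25x = 95.4 + 0.2x gives x* = 123 and P* = 120.
With the subsidy, sellers receive Ps = Pb + 63 for each unit, where Pb is the price buyers pay.
On the curves, Pb = 150.75 - 0.25x and Ps = 95.4 + 0.2x; the wedge Ps − Pb = 63 gives 95.4 + 0.2x − (150.75 - 0.25x) = 63, so x' = 263.
Then Pb = 150.75 − 0.25·263 = 85 and Ps = 95.4 + 0.2·263 = 148.
Government outlay = subsidy × quantity = 63 × 263 = 16569.

Government cost = €16569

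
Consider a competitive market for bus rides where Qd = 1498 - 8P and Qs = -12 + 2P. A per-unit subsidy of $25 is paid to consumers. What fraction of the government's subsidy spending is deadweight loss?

DWL / government spending = 2/33

Pre-subsidy: 1498 - 8P = -12 + 2P gives P* = 151, Q* = 290.
With the rebate, buyers effectively pay Pb = Ps − 25, where Ps is the price sellers receive.
Demand in terms of Ps becomes Qd = 1498 − 8(Ps − 25) = 1698 - 8Ps. Setting this equal to supply: 1698 - 8Ps = -12 + 2Ps, so Ps = 171.
Buyers pay Pb = 171 − 25 = 146; Q' = -12 + 2·171 = 330.
ΔCS = ½(290 + 330)(151 − 146) = 1550; ΔPS = ½(290 + 330)(171 − 151) = 6200.
Government spending = 25 × 330 = 8250.
DWL = ½ × 25 × (330 − 290) = 500; fraction = 500 / 8250 = 2/33.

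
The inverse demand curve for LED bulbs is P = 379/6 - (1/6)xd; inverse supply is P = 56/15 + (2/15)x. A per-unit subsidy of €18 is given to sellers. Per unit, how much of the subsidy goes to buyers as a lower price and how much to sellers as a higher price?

Pre-subsidy: 379/6 - (1/6)x = 56/15 + (2/15)x gives x* = 1783/9 and P* = 814/27.
With the subsidy, sellers receive Ps = Pb + 18 for each unit, where Pb is the price buyers pay.
On the curves, Pb = 379/6 - (1/6)x and Ps = 56/15 + (2/15)x; the wedge Ps − Pb = 18 gives 56/15 + (2/15)x − (379/6 - (1/6)x) = 18, so x' = 2323/9.
Then Pb = 379/6 − (1/6)·(2323/9) = 544/27 and Ps = 56/15 + (2/15)·(2323/9) = 1030/27.
Buyers' price falls by P* − Pb = 814/27 − 544/27 = 10; sellers' price rises by Ps − P* = 1030/27 − 814/27 = 8.

Buyers gain €10 per unit; sellers gain €8 per unit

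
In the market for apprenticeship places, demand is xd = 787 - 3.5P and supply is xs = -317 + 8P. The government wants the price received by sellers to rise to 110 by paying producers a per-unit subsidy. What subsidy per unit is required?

Required subsidy s = 46 per unit

At a seller price of 110, quantity supplied is -317 + 8·110 = 563.
Buyers absorb 563 only when they pay Pb with 787 − 3.5·Pb = 563, i.e. Pb = 64.
s = Ps − Pb = 110 − 64 = 46.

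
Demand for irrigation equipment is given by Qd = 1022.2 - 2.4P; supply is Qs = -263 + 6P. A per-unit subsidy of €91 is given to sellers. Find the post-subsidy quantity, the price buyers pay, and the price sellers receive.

Q' = 811; buyers pay €88; sellers receive €179

Pre-subsidy: 1022.2 - 2.4P = -263 + 6P gives P* = 153, Q* = 655.
With the subsidy, sellers receive Ps = Pb + 91 for each unit, where Pb is the price buyers pay.
Supply in terms of Pb becomes Qs = -263 + 6(Pb + 91) = 283 + 6Pb. Setting this equal to demand: 1022.2 - 2.4Pb = 283 + 6Pb, so Pb = 88.
Sellers receive Ps = 88 + 91 = 179; Q' = 1022.2 − 2.4·88 = 811.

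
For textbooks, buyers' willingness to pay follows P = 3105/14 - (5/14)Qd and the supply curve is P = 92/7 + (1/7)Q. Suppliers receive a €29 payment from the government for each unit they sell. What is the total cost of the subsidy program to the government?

Pre-subsidy: 3105/14 - (5/14)Q = 92/7 + (1/7)Q gives Q* = 2921/7 and P* = 3565/49.
With the subsidy, sellers receive Ps = Pb + 29 for each unit, where Pb is the price buyers pay.
On the curves, Pb = 3105/14 - (5/14)Q and Ps = 92/7 + (1/7)Q; the wedge Ps − Pb = 29 gives 92/7 + (1/7)Q − (3105/14 - (5/14)Q) = 29, so Q' = 3327/7.
Then Pb = 3105/14 − (5/14)·(3327/7) = 2550/49 and Ps = 92/7 + (1/7)·(3327/7) = 3971/49.
Government outlay = subsidy × quantity = 29 × 3327/7 = 96483/7.

Government cost = 96483/7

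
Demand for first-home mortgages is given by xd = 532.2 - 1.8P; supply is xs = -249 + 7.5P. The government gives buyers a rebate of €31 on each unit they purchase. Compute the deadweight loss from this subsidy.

Deadweight loss = €697.5

Pre-subsidy: 532.2 - 1.8P = -249 + 7.5P gives P* = 84, x* = 381.
With the rebate, buyers effectively pay Pb = Ps − 31, where Ps is the price sellers receive.
Demand in terms of Ps becomes xd = 532.2 − 1.8(Ps − 31) = 588 - 1.8Ps. Setting this equal to supply: 588 - 1.8Ps = -249 + 7.5Ps, so Ps = 90.
Buyers pay Pb = 90 − 31 = 59; x' = -249 + 7.5·90 = 426.
The subsidy expands output by 426 − 381 = 45 past the efficient level; on those units the gap between marginal cost and willingness to pay runs from 0 up to 31.
DWL = ½ × 31 × 45 = 697.5.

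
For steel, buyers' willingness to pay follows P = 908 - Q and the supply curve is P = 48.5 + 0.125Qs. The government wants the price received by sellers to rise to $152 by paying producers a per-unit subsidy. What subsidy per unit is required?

At a seller price of 152, quantity supplied is -388 + 8·152 = 828.
Buyers absorb 828 only when they pay Pb = 908 − 1·828 = 80.
s = Ps − Pb = 152 − 80 = 72.

Required subsidy s = $72 per unit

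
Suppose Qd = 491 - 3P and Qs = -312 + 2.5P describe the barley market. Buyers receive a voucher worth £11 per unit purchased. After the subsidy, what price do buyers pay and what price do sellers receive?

Buyers pay £141; sellers receive £152

Pre-subsidy: 491 - 3P = -312 + 2.5P gives P* = 146, Q* = 53.
With the rebate, buyers effectively pay Pb = Ps − 11, where Ps is the price sellers receive.
Demand in terms of Ps becomes Qd = 491 − 3(Ps − 11) = 524 - 3Ps. Setting this equal to supply: 524 - 3Ps = -312 + 2.5Ps, so Ps = 152.
Buyers pay Pb = 152 − 11 = 141; Q' = -312 + 2.5·152 = 68.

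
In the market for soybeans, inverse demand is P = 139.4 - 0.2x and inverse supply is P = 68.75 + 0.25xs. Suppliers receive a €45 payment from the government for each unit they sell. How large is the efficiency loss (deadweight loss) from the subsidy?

Deadweight loss = €2250

Pre-subsidy: 139.4 - 0.2x = 68.75 + 0.25x gives x* = 157 and P* = 108.
With the subsidy, sellers receive Ps = Pb + 45 for each unit, where Pb is the price buyers pay.
On the curves, Pb = 139.4 - 0.2x and Ps = 68.75 + 0.25x; the wedge Ps − Pb = 45 gives 68.75 + 0.25x − (139.4 - 0.2x) = 45, so x' = 257.
Then Pb = 139.4 − 0.2·257 = 88 and Ps = 68.75 + 0.25·257 = 133.
The subsidy expands output by 257 − 157 = 100 past the efficient level; on those units the gap between marginal cost and willingness to pay runs from 0 up to 45.
DWL = ½ × 45 × 100 = 2250.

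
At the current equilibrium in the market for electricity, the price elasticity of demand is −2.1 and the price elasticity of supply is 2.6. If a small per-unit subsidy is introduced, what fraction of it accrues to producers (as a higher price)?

Producer share = 21/47

For a small subsidy around the equilibrium, the benefit split depends on the relative slopes, which at a point are proportional to the elasticities.
Buyer share = εs/(εs + |εd|) = 2.6/(2.6 + 2.1) = 26/47; seller share = |εd|/(εs + |εd|) = 21/47.
So producers capture 21/47 of the subsidy.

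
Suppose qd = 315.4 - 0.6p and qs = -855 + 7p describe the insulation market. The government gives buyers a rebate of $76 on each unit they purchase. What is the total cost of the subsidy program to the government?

Government cost = $20140

Pre-subsidy: 315.4 - 0.6p = -855 + 7p gives p* = 154, q* = 223.
With the rebate, buyers effectively pay pb = ps − 76, where ps is the price sellers receive.
Demand in terms of ps becomes qd = 315.4 − 0.6(ps − 76) = 361 - 0.6ps. Setting this equal to supply: 361 - 0.6ps = -855 + 7ps, so ps = 160.
Buyers pay pb = 160 − 76 = 84; q' = -855 + 7·160 = 265.
Government outlay = subsidy × quantity = 76 × 265 = 20140.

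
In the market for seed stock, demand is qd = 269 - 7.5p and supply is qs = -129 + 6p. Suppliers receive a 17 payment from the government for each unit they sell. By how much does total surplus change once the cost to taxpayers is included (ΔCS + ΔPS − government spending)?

Net change in total surplus = -1445/3

Pre-subsidy: 269 - 7.5p = -129 + 6p gives p* = 796/27, q* = 431/9.
With the subsidy, sellers receive ps = pb + 17 for each unit, where pb is the price buyers pay.
Supply in terms of pb becomes qs = -129 + 6(pb + 17) = -27 + 6pb. Setting this equal to demand: 269 - 7.5pb = -27 + 6pb, so pb = 592/27.
Sellers receive ps = 592/27 + 17 = 1051/27; q' = 269 − 7.5·(592/27) = 941/9.
ΔCS = ½(431/9 + 941/9)(796/27 − 592/27) = 46648/81; ΔPS = ½(431/9 + 941/9)(1051/27 − 796/27) = 58310/81.
Government spending = 17 × 941/9 = 15997/9.
Net change = 46648/81 + 58310/81 − 15997/9 = -1445/3. The loss equals the DWL triangle ½·17·170/3.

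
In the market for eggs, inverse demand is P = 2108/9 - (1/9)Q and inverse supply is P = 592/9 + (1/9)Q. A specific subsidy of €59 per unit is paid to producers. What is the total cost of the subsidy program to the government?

Pre-subsidy: 2108/9 - (1/9)Q = 592/9 + (1/9)Q gives Q* = 758 and P* = 150.
With the subsidy, sellers receive Ps = Pb + 59 for each unit, where Pb is the price buyers pay.
On the curves, Pb = 2108/9 - (1/9)Q and Ps = 592/9 + (1/9)Q; the wedge Ps − Pb = 59 gives 592/9 + (1/9)Q − (2108/9 - (1/9)Q) = 59, so Q' = 1023.5.
Then Pb = 2108/9 − (1/9)·1023.5 = 120.5 and Ps = 592/9 + (1/9)·1023.5 = 179.5.
Government outlay = subsidy × quantity = 59 × 1023.5 = 60386.5.

Government cost = €60386.5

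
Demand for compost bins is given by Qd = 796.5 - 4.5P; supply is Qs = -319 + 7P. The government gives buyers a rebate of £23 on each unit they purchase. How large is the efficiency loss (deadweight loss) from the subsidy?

Pre-subsidy: 796.5 - 4.5P = -319 + 7P gives P* = 97, Q* = 360.
With the rebate, buyers effectively pay Pb = Ps − 23, where Ps is the price sellers receive.
Demand in terms of Ps becomes Qd = 796.5 − 4.5(Ps − 23) = 900 - 4.5Ps. Setting this equal to supply: 900 - 4.5Ps = -319 + 7Ps, so Ps = 106.
Buyers pay Pb = 106 − 23 = 83; Q' = -319 + 7·106 = 423.
The subsidy expands output by 423 − 360 = 63 past the efficient level; on those units the gap between marginal cost and willingness to pay runs from 0 up to 23.
DWL = ½ × 23 × 63 = 724.5.

Deadweight loss = £724.5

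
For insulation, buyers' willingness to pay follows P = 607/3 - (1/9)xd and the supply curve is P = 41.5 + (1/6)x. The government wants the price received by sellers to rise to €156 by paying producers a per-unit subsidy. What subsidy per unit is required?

At a seller price of 156, quantity supplied is -249 + 6·156 = 687.
Buyers absorb 687 only when they pay Pb = 607/3 − (1/9)·687 = 126.
s = Ps − Pb = 156 − 126 = 30.

Required subsidy s = €30 per unit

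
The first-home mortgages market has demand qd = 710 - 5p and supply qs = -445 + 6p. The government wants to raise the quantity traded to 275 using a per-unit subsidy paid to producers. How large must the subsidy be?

Required subsidy s = 33 per unit

At q = 275, invert demand for the buyer price: pb = (710 − 275)/5 = 87; invert supply for the seller price: ps = (275 − (-445))/6 = 120.
The subsidy must fill the gap: s = ps − pb = 120 − 87 = 33.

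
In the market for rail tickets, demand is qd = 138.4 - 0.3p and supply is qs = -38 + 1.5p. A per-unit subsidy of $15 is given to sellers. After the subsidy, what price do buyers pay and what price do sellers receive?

Buyers pay $85.5; sellers receive $100.5

Pre-subsidy: 138.4 - 0.3p = -38 + 1.5p gives p* = 98, q* = 109.
With the subsidy, sellers receive ps = pb + 15 for each unit, where pb is the price buyers pay.
Supply in terms of pb becomes qs = -38 + 1.5(pb + 15) = -15.5 + 1.5pb. Setting this equal to demand: 138.4 - 0.3pb = -15.5 + 1.5pb, so pb = 85.5.
Sellers receive ps = 85.5 + 15 = 100.5; q' = 138.4 − 0.3·85.5 = 112.75.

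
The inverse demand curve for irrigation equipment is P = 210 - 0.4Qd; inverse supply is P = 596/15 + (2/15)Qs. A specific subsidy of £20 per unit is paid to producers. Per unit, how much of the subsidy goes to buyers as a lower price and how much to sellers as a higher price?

Pre-subsidy: 210 - 0.4Q = 596/15 + (2/15)Q gives Q* = 319.25 and P* = 82.3.
With the subsidy, sellers receive Ps = Pb + 20 for each unit, where Pb is the price buyers pay.
On the curves, Pb = 210 - 0.4Q and Ps = 596/15 + (2/15)Q; the wedge Ps − Pb = 20 gives 596/15 + (2/15)Q − (210 - 0.4Q) = 20, so Q' = 356.75.
Then Pb = 210 − 0.4·356.75 = 67.3 and Ps = 596/15 + (2/15)·356.75 = 87.3.
Buyers' price falls by P* − Pb = 82.3 − 67.3 = 15; sellers' price rises by Ps − P* = 87.3 − 82.3 = 5.

Buyers gain £15 per unit; sellers gain £5 per unit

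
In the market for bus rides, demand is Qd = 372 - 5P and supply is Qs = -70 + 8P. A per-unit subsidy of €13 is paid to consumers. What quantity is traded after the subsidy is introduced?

Pre-subsidy: 372 - 5P = -70 + 8P gives P* = 34, Q* = 202.
With the rebate, buyers effectively pay Pb = Ps − 13, where Ps is the price sellers receive.
Demand in terms of Ps becomes Qd = 372 − 5(Ps − 13) = 437 - 5Ps. Setting this equal to supply: 437 - 5Ps = -70 + 8Ps, so Ps = 39.
Buyers pay Pb = 39 − 13 = 26; Q' = -70 + 8·39 = 242.

Q' = 242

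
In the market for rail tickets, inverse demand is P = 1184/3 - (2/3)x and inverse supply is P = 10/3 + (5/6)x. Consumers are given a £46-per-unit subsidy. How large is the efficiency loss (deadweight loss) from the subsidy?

Deadweight loss = 2116/3

Pre-subsidy: 1184/3 - (2/3)x = 10/3 + (5/6)x gives x* = 2348/9 and P* = 5960/27.
With the rebate, buyers effectively pay Pb = Ps − 46, where Ps is the price sellers receive.
On the curves, Pb = 1184/3 - (2/3)x and Ps = 10/3 + (5/6)x; the wedge Ps − Pb = 46 gives 10/3 + (5/6)x − (1184/3 - (2/3)x) = 46, so x' = 2624/9.
Then Pb = 1184/3 − (2/3)·(2624/9) = 5408/27 and Ps = 10/3 + (5/6)·(2624/9) = 6650/27.
The subsidy expands output by 2624/9 − 2348/9 = 92/3 past the efficient level; on those units the gap between marginal cost and willingness to pay runs from 0 up to 46.
DWL = ½ × 46 × 92/3 = 2116/3.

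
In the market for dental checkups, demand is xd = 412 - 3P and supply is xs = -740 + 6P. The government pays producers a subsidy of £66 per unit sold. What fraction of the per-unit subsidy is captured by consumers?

Consumer share = 2/3

Pre-subsidy: 412 - 3P = -740 + 6P gives P* = 128, x* = 28.
With the subsidy, sellers receive Ps = Pb + 66 for each unit, where Pb is the price buyers pay.
Supply in terms of Pb becomes xs = -740 + 6(Pb + 66) = -344 + 6Pb. Setting this equal to demand: 412 - 3Pb = -344 + 6Pb, so Pb = 84.
Sellers receive Ps = 84 + 66 = 150; x' = 412 − 3·84 = 160.
Buyers' price falls by P* − Pb = 128 − 84 = 44; sellers' price rises by Ps − P* = 150 − 128 = 22.
So consumers capture 44/66 = 2/3 of each unit of subsidy.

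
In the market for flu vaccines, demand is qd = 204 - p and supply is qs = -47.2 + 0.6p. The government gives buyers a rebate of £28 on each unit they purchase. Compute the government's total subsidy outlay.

Pre-subsidy: 204 - p = -47.2 + 0.6p gives p* = 157, q* = 47.
With the rebate, buyers effectively pay pb = ps − 28, where ps is the price sellers receive.
Demand in terms of ps becomes qd = 204 − 1(ps − 28) = 232 - ps. Setting this equal to supply: 232 - ps = -47.2 + 0.6ps, so ps = 174.5.
Buyers pay pb = 174.5 − 28 = 146.5; q' = -47.2 + 0.6·174.5 = 57.5.
Government outlay = subsidy × quantity = 28 × 57.5 = 1610.

Government cost = £1610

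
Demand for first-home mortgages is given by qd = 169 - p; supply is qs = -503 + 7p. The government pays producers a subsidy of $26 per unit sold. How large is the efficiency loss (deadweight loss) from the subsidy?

Pre-subsidy: 169 - p = -503 + 7p gives p* = 84, q* = 85.
With the subsidy, sellers receive ps = pb + 26 for each unit, where pb is the price buyers pay.
Supply in terms of pb becomes qs = -503 + 7(pb + 26) = -321 + 7pb. Setting this equal to demand: 169 - pb = -321 + 7pb, so pb = 61.25.
Sellers receive ps = 61.25 + 26 = 87.25; q' = 169 − 1·61.25 = 107.75.
The subsidy expands output by 107.75 − 85 = 22.75 past the efficient level; on those units the gap between marginal cost and willingness to pay runs from 0 up to 26.
DWL = ½ × 26 × 22.75 = 295.75.

Deadweight loss = $295.75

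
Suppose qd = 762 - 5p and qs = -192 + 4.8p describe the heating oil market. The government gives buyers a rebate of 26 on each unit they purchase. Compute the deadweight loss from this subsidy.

Deadweight loss = 40560/49

Pre-subsidy: 762 - 5p = -192 + 4.8p gives p* = 4770/49, q* = 13488/49.
With the rebate, buyers effectively pay pb = ps − 26, where ps is the price sellers receive.
Demand in terms of ps becomes qd = 762 − 5(ps − 26) = 892 - 5ps. Setting this equal to supply: 892 - 5ps = -192 + 4.8ps, so ps = 5420/49.
Buyers pay pb = 5420/49 − 26 = 4146/49; q' = -192 + 4.8·(5420/49) = 16608/49.
The subsidy expands output by 16608/49 − 13488/49 = 3120/49 past the efficient level; on those units the gap between marginal cost and willingness to pay runs from 0 up to 26.
DWL = ½ × 26 × 3120/49 = 40560/49.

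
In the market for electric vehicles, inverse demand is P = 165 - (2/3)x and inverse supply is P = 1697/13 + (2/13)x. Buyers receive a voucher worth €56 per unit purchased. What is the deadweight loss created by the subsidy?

Pre-subsidy: 165 - (2/3)x = 1697/13 + (2/13)x gives x* = 42 and P* = 137.
With the rebate, buyers effectively pay Pb = Ps − 56, where Ps is the price sellers receive.
On the curves, Pb = 165 - (2/3)x and Ps = 1697/13 + (2/13)x; the wedge Ps − Pb = 56 gives 1697/13 + (2/13)x − (165 - (2/3)x) = 56, so x' = 110.25.
Then Pb = 165 − (2/3)·110.25 = 91.5 and Ps = 1697/13 + (2/13)·110.25 = 147.5.
The subsidy expands output by 110.25 − 42 = 68.25 past the efficient level; on those units the gap between marginal cost and willingness to pay runs from 0 up to 56.
DWL = ½ × 56 × 68.25 = 1911.

Deadweight loss = €1911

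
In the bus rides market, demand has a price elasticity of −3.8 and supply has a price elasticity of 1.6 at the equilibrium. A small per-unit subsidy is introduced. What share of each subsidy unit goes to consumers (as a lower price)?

Consumer share = 8/27

For a small subsidy around the equilibrium, the benefit split depends on the relative slopes, which at a point are proportional to the elasticities.
Buyer share = εs/(εs + |εd|) = 1.6/(1.6 + 3.8) = 8/27; seller share = |εd|/(εs + |εd|) = 19/27.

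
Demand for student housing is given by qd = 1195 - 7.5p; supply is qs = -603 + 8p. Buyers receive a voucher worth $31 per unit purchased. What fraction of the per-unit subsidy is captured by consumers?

Pre-subsidy: 1195 - 7.5p = -603 + 8p gives p* = 116, q* = 325.
With the rebate, buyers effectively pay pb = ps − 31, where ps is the price sellers receive.
Demand in terms of ps becomes qd = 1195 − 7.5(ps − 31) = 1427.5 - 7.5ps. Setting this equal to supply: 1427.5 - 7.5ps = -603 + 8ps, so ps = 131.
Buyers pay pb = 131 − 31 = 100; q' = -603 + 8·131 = 445.
Buyers' price falls by p* − pb = 116 − 100 = 16; sellers' price rises by ps − p* = 131 − 116 = 15.
So consumers capture 16/31 = 16/31 of each unit of subsidy.

Consumer share = 16/31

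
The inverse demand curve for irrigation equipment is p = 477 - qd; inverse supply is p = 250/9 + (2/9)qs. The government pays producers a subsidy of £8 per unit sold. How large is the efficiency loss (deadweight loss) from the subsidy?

Pre-subsidy: 477 - q = 250/9 + (2/9)q gives q* = 4043/11 and p* = 1204/11.
With the subsidy, sellers receive ps = pb + 8 for each unit, where pb is the price buyers pay.
On the curves, pb = 477 - q and ps = 250/9 + (2/9)q; the wedge ps − pb = 8 gives 250/9 + (2/9)q − (477 - q) = 8, so q' = 4115/11.
Then pb = 477 − 1·(4115/11) = 1132/11 and ps = 250/9 + (2/9)·(4115/11) = 1220/11.
The subsidy expands output by 4115/11 − 4043/11 = 72/11 past the efficient level; on those units the gap between marginal cost and willingness to pay runs from 0 up to 8.
DWL = ½ × 8 × 72/11 = 288/11.

Deadweight loss = 288/11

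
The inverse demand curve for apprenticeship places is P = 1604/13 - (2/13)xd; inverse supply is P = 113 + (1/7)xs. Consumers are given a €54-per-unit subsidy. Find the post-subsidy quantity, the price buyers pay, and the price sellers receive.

Pre-subsidy: 1604/13 - (2/13)x = 113 + (1/7)x gives x* = 35 and P* = 118.
With the rebate, buyers effectively pay Pb = Ps − 54, where Ps is the price sellers receive.
On the curves, Pb = 1604/13 - (2/13)x and Ps = 113 + (1/7)x; the wedge Ps − Pb = 54 gives 113 + (1/7)x − (1604/13 - (2/13)x) = 54, so x' = 217.
Then Pb = 1604/13 − (2/13)·217 = 90 and Ps = 113 + (1/7)·217 = 144.

x' = 217; buyers pay €90; sellers receive €144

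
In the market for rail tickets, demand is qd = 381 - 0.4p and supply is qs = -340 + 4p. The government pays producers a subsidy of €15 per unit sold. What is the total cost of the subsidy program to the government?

Pre-subsidy: 381 - 0.4p = -340 + 4p gives p* = 3605/22, q* = 3470/11.
With the subsidy, sellers receive ps = pb + 15 for each unit, where pb is the price buyers pay.
Supply in terms of pb becomes qs = -340 + 4(pb + 15) = -280 + 4pb. Setting this equal to demand: 381 - 0.4pb = -280 + 4pb, so pb = 3305/22.
Sellers receive ps = 3305/22 + 15 = 3635/22; q' = 381 − 0.4·(3305/22) = 3530/11.
Government outlay = subsidy × quantity = 15 × 3530/11 = 52950/11.

Government cost = 52950/11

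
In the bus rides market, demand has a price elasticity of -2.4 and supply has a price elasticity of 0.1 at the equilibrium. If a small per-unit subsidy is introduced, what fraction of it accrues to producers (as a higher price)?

For a small subsidy around the equilibrium, the benefit split depends on the relative slopes, which at a point are proportional to the elasticities.
Buyer share = εs/(εs + |εd|) = 0.1/(0.1 + 2.4) = 0.04; seller share = |εd|/(εs + |εd|) = 0.96.
So producers capture 0.96 of the subsidy.

Producer share = 0.96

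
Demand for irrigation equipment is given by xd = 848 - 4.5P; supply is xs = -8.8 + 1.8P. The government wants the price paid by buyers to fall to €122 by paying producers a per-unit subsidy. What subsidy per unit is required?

Required subsidy s = €49 per unit

At a buyer price of 122, quantity demanded is 848 − 4.5·122 = 299.
Sellers supply 299 only when they receive Ps with -8.8 + 1.8·Ps = 299, i.e. Ps = 171.
s = Ps − Pb = 171 − 122 = 49.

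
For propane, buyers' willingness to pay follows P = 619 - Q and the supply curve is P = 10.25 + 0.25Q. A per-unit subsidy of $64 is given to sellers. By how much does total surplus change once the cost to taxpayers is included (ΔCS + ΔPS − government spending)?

Net change in total surplus = -$1638.4

Pre-subsidy: 619 - Q = 10.25 + 0.25Q gives Q* = 487 and P* = 132.
With the subsidy, sellers receive Ps = Pb + 64 for each unit, where Pb is the price buyers pay.
On the curves, Pb = 619 - Q and Ps = 10.25 + 0.25Q; the wedge Ps − Pb = 64 gives 10.25 + 0.25Q − (619 - Q) = 64, so Q' = 538.2.
Then Pb = 619 − 1·538.2 = 80.8 and Ps = 10.25 + 0.25·538.2 = 144.8.
ΔCS = ½(487 + 538.2)(132 − 80.8) = 26245.12; ΔPS = ½(487 + 538.2)(144.8 − 132) = 6561.28.
Government spending = 64 × 538.2 = 34444.8.
Net change = 26245.12 + 6561.28 − 34444.8 = -1638.4. The loss equals the DWL triangle ½·64·51.2.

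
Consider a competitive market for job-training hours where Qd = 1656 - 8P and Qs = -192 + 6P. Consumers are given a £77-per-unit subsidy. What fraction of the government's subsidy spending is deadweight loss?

DWL / government spending = 11/72

Pre-subsidy: 1656 - 8P = -192 + 6P gives P* = 132, Q* = 600.
With the rebate, buyers effectively pay Pb = Ps − 77, where Ps is the price sellers receive.
Demand in terms of Ps becomes Qd = 1656 − 8(Ps − 77) = 2272 - 8Ps. Setting this equal to supply: 2272 - 8Ps = -192 + 6Ps, so Ps = 176.
Buyers pay Pb = 176 − 77 = 99; Q' = -192 + 6·176 = 864.
ΔCS = ½(600 + 864)(132 − 99) = 24156; ΔPS = ½(600 + 864)(176 − 132) = 32208.
Government spending = 77 × 864 = 66528.
DWL = ½ × 77 × (864 − 600) = 10164; fraction = 10164 / 66528 = 11/72.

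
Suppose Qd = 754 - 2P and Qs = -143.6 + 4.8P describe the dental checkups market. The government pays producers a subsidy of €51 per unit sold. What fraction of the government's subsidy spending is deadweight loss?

Pre-subsidy: 754 - 2P = -143.6 + 4.8P gives P* = 132, Q* = 490.
With the subsidy, sellers receive Ps = Pb + 51 for each unit, where Pb is the price buyers pay.
Supply in terms of Pb becomes Qs = -143.6 + 4.8(Pb + 51) = 101.2 + 4.8Pb. Setting this equal to demand: 754 - 2Pb = 101.2 + 4.8Pb, so Pb = 96.
Sellers receive Ps = 96 + 51 = 147; Q' = 754 − 2·96 = 562.
ΔCS = ½(490 + 562)(132 − 96) = 18936; ΔPS = ½(490 + 562)(147 − 132) = 7890.
Government spending = 51 × 562 = 28662.
DWL = ½ × 51 × (562 − 490) = 1836; fraction = 1836 / 28662 = 18/281.

DWL / government spending = 18/281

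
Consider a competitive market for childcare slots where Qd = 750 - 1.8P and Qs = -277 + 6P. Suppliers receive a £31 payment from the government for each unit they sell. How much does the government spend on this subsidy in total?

Government cost = 224037/13

Pre-subsidy: 750 - 1.8P = -277 + 6P gives P* = 395/3, Q* = 513.
With the subsidy, sellers receive Ps = Pb + 31 for each unit, where Pb is the price buyers pay.
Supply in terms of Pb becomes Qs = -277 + 6(Pb + 31) = -91 + 6Pb. Setting this equal to demand: 750 - 1.8Pb = -91 + 6Pb, so Pb = 4205/39.
Sellers receive Ps = 4205/39 + 31 = 5414/39; Q' = 750 − 1.8·(4205/39) = 7227/13.
Government outlay = subsidy × quantity = 31 × 7227/13 = 224037/13.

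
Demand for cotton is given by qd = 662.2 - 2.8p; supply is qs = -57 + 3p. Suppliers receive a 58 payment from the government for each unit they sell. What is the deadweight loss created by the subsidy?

Deadweight loss = 2436

Pre-subsidy: 662.2 - 2.8p = -57 + 3p gives p* = 124, q* = 315.
With the subsidy, sellers receive ps = pb + 58 for each unit, where pb is the price buyers pay.
Supply in terms of pb becomes qs = -57 + 3(pb + 58) = 117 + 3pb. Setting this equal to demand: 662.2 - 2.8pb = 117 + 3pb, so pb = 94.
Sellers receive ps = 94 + 58 = 152; q' = 662.2 − 2.8·94 = 399.
The subsidy expands output by 399 − 315 = 84 past the efficient level; on those units the gap between marginal cost and willingness to pay runs from 0 up to 58.
DWL = ½ × 58 × 84 = 2436.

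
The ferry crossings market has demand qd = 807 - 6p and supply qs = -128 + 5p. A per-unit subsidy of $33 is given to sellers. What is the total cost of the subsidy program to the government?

Pre-subsidy: 807 - 6p = -128 + 5p gives p* = 85, q* = 297.
With the subsidy, sellers receive ps = pb + 33 for each unit, where pb is the price buyers pay.
Supply in terms of pb becomes qs = -128 + 5(pb + 33) = 37 + 5pb. Setting this equal to demand: 807 - 6pb = 37 + 5pb, so pb = 70.
Sellers receive ps = 70 + 33 = 103; q' = 807 − 6·70 = 387.
Government outlay = subsidy × quantity = 33 × 387 = 12771.

Government cost = $12771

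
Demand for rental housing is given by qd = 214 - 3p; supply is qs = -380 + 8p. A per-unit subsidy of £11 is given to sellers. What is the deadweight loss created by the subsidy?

Deadweight loss = £132

Pre-subsidy: 214 - 3p = -380 + 8p gives p* = 54, q* = 52.
With the subsidy, sellers receive ps = pb + 11 for each unit, where pb is the price buyers pay.
Supply in terms of pb becomes qs = -380 + 8(pb + 11) = -292 + 8pb. Setting this equal to demand: 214 - 3pb = -292 + 8pb, so pb = 46.
Sellers receive ps = 46 + 11 = 57; q' = 214 − 3·46 = 76.
The subsidy expands output by 76 − 52 = 24 past the efficient level; on those units the gap between marginal cost and willingness to pay runs from 0 up to 11.
DWL = ½ × 11 × 24 = 132.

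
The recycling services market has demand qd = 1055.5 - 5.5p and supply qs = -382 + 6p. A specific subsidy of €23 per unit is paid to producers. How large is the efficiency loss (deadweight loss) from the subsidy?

Deadweight loss = €759

Pre-subsidy: 1055.5 - 5.5p = -382 + 6p gives p* = 125, q* = 368.
With the subsidy, sellers receive ps = pb + 23 for each unit, where pb is the price buyers pay.
Supply in terms of pb becomes qs = -382 + 6(pb + 23) = -244 + 6pb. Setting this equal to demand: 1055.5 - 5.5pb = -244 + 6pb, so pb = 113.
Sellers receive ps = 113 + 23 = 136; q' = 1055.5 − 5.5·113 = 434.
The subsidy expands output by 434 − 368 = 66 past the efficient level; on those units the gap between marginal cost and willingness to pay runs from 0 up to 23.
DWL = ½ × 23 × 66 = 759.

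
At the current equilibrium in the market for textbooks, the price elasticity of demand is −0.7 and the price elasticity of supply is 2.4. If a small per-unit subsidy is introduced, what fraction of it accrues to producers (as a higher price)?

For a small subsidy around the equilibrium, the benefit split depends on the relative slopes, which at a point are proportional to the elasticities.
Buyer share = εs/(εs + |εd|) = 2.4/(2.4 + 0.7) = 24/31; seller share = |εd|/(εs + |εd|) = 7/31.
So producers capture 7/31 of the subsidy.

Producer share = 7/31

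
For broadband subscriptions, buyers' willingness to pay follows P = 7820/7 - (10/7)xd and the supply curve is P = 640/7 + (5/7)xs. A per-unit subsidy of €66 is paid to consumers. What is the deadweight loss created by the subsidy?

Pre-subsidy: 7820/7 - (10/7)x = 640/7 + (5/7)x gives x* = 1436/3 and P* = 1300/3.
With the rebate, buyers effectively pay Pb = Ps − 66, where Ps is the price sellers receive.
On the curves, Pb = 7820/7 - (10/7)x and Ps = 640/7 + (5/7)x; the wedge Ps − Pb = 66 gives 640/7 + (5/7)x − (7820/7 - (10/7)x) = 66, so x' = 7642/15.
Then Pb = 7820/7 − (10/7)·(7642/15) = 1168/3 and Ps = 640/7 + (5/7)·(7642/15) = 1366/3.
The subsidy expands output by 7642/15 − 1436/3 = 30.8 past the efficient level; on those units the gap between marginal cost and willingness to pay runs from 0 up to 66.
DWL = ½ × 66 × 30.8 = 1016.4.

Deadweight loss = €1016.4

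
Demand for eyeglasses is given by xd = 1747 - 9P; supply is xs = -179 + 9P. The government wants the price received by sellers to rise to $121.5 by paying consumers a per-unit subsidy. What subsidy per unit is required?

At a seller price of 121.5, quantity supplied is -179 + 9·121.5 = 914.5.
Buyers absorb 914.5 only when they pay Pb with 1747 − 9·Pb = 914.5, i.e. Pb = 92.5.
s = Ps − Pb = 121.5 − 92.5 = 29.

Required subsidy s = $29 per unit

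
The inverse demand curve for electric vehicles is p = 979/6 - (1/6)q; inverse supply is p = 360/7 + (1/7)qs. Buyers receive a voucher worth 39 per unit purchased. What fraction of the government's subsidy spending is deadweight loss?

Pre-subsidy: 979/6 - (1/6)q = 360/7 + (1/7)q gives q* = 361 and p* = 103.
With the rebate, buyers effectively pay pb = ps − 39, where ps is the price sellers receive.
On the curves, pb = 979/6 - (1/6)q and ps = 360/7 + (1/7)q; the wedge ps − pb = 39 gives 360/7 + (1/7)q − (979/6 - (1/6)q) = 39, so q' = 487.
Then pb = 979/6 − (1/6)·487 = 82 and ps = 360/7 + (1/7)·487 = 121.
ΔCS = ½(361 + 487)(103 − 82) = 8904; ΔPS = ½(361 + 487)(121 − 103) = 7632.
Government spending = 39 × 487 = 18993.
DWL = ½ × 39 × (487 − 361) = 2457; fraction = 2457 / 18993 = 63/487.

DWL / government spending = 63/487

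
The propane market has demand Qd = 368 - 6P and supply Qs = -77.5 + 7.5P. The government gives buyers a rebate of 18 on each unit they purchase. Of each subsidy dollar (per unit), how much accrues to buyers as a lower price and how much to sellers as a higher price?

Buyers gain 10 per unit; sellers gain 8 per unit

Pre-subsidy: 368 - 6P = -77.5 + 7.5P gives P* = 33, Q* = 170.
With the rebate, buyers effectively pay Pb = Ps − 18, where Ps is the price sellers receive.
Demand in terms of Ps becomes Qd = 368 − 6(Ps − 18) = 476 - 6Ps. Setting this equal to supply: 476 - 6Ps = -77.5 + 7.5Ps, so Ps = 41.
Buyers pay Pb = 41 − 18 = 23; Q' = -77.5 + 7.5·41 = 230.
Buyers' price falls by P* − Pb = 33 − 23 = 10; sellers' price rises by Ps − P* = 41 − 33 = 8.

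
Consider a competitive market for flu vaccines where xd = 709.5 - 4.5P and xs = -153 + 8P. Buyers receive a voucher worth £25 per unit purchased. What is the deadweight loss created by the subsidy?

Pre-subsidy: 709.5 - 4.5P = -153 + 8P gives P* = 69, x* = 399.
With the rebate, buyers effectively pay Pb = Ps − 25, where Ps is the price sellers receive.
Demand in terms of Ps becomes xd = 709.5 − 4.5(Ps − 25) = 822 - 4.5Ps. Setting this equal to supply: 822 - 4.5Ps = -153 + 8Ps, so Ps = 78.
Buyers pay Pb = 78 − 25 = 53; x' = -153 + 8·78 = 471.
The subsidy expands output by 471 − 399 = 72 past the efficient level; on those units the gap between marginal cost and willingness to pay runs from 0 up to 25.
DWL = ½ × 25 × 72 = 900.

Deadweight loss = £900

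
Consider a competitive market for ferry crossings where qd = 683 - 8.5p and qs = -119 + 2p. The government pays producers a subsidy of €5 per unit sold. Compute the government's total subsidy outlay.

Government cost = 1465/7

Pre-subsidy: 683 - 8.5p = -119 + 2p gives p* = 1604/21, q* = 709/21.
With the subsidy, sellers receive ps = pb + 5 for each unit, where pb is the price buyers pay.
Supply in terms of pb becomes qs = -119 + 2(pb + 5) = -109 + 2pb. Setting this equal to demand: 683 - 8.5pb = -109 + 2pb, so pb = 528/7.
Sellers receive ps = 528/7 + 5 = 563/7; q' = 683 − 8.5·(528/7) = 293/7.
Government outlay = subsidy × quantity = 5 × 293/7 = 1465/7.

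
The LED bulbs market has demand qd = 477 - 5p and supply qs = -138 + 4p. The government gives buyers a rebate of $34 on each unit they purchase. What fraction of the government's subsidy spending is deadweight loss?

Pre-subsidy: 477 - 5p = -138 + 4p gives p* = 205/3, q* = 406/3.
With the rebate, buyers effectively pay pb = ps − 34, where ps is the price sellers receive.
Demand in terms of ps becomes qd = 477 − 5(ps − 34) = 647 - 5ps. Setting this equal to supply: 647 - 5ps = -138 + 4ps, so ps = 785/9.
Buyers pay pb = 785/9 − 34 = 479/9; q' = -138 + 4·(785/9) = 1898/9.
ΔCS = ½(406/3 + 1898/9)(205/3 − 479/9) = 211888/81; ΔPS = ½(406/3 + 1898/9)(785/9 − 205/3) = 264860/81.
Government spending = 34 × 1898/9 = 64532/9.
DWL = ½ × 34 × (1898/9 − 406/3) = 11560/9; fraction = (11560/9) / (64532/9) = 170/949.

DWL / government spending = 170/949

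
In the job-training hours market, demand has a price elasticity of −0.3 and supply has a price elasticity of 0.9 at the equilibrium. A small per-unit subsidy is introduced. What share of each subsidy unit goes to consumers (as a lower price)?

Consumer share = 0.75

For a small subsidy around the equilibrium, the benefit split depends on the relative slopes, which at a point are proportional to the elasticities.
Buyer share = εs/(εs + |εd|) = 0.9/(0.9 + 0.3) = 0.75; seller share = |εd|/(εs + |εd|) = 0.25.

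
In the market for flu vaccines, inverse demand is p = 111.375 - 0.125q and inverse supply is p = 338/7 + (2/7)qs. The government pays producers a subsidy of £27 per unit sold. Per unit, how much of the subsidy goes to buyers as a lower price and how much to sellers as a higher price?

Pre-subsidy: 111.375 - 0.125q = 338/7 + (2/7)q gives q* = 3533/23 and p* = 2120/23.
With the subsidy, sellers receive ps = pb + 27 for each unit, where pb is the price buyers pay.
On the curves, pb = 111.375 - 0.125q and ps = 338/7 + (2/7)q; the wedge ps − pb = 27 gives 338/7 + (2/7)q − (111.375 - 0.125q) = 27, so q' = 5045/23.
Then pb = 111.375 − 0.125·(5045/23) = 1931/23 and ps = 338/7 + (2/7)·(5045/23) = 2552/23.
Buyers' price falls by p* − pb = 2120/23 − 1931/23 = 189/23; sellers' price rises by ps − p* = 2552/23 − 2120/23 = 432/23.

Buyers gain 189/23 per unit; sellers gain 432/23 per unit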